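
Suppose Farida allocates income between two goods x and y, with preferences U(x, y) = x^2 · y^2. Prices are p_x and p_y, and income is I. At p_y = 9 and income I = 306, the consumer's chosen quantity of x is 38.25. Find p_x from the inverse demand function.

p_x = 4

The MRS is y/x. Set MRS = p_x/p_y.
Rearranging, p_y·y = p_x·x. Substituting into the budget gives p_x·x·(1 + 1) = I.
Demand: x*(p_x,p_y,I) = 0.5·I/p_x and y* = 0.5·I/p_y.
Set x* = 38.25 in the demand function and solve for p_x: p_x = 4.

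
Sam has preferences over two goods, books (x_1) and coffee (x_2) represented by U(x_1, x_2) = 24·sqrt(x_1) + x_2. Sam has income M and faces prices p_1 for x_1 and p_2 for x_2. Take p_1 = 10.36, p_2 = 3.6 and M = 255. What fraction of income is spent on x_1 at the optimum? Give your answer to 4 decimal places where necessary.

share on x_1 = 0.7064

MU_x_1 = 12/√x_1, MU_x_2 = 1. Tangency: 12/√x_1 = p_1/p_2.
Thus x_1* = (12·p_2/p_1)² — independent of M — with the rest of income spent on x_2.
Plugging in: x_1* = (12·3.6/10.36)² = 17.3879, x_2* = 20.7947.
Expenditure on x_1: 10.36·17.3879 = 180.139; share = 0.7064.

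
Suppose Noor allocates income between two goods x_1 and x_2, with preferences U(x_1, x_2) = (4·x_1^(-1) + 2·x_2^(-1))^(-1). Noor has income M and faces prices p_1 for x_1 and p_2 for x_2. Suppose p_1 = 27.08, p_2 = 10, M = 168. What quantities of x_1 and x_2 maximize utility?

MRS = MU_x_1/MU_x_2 = 2·(x_2/x_1)^(2). Set equal to p_1/p_2.
Solve for the ratio: x_2/x_1 = [(1/2)·p_1/p_2]^(0.5).
Substitute x_2 = (x_2/x_1)·x_1 into the budget: x_1* = M/(p_1 + p_2·(x_2/x_1)).
Numerically x_2/x_1 = 1.163615, so x_1* = 168/(27.08 + 10·1.163615) = 4.3393 and x_2* = 1.163615·4.3393 = 5.0492.

x_1* = 4.3393, x_2* = 5.0492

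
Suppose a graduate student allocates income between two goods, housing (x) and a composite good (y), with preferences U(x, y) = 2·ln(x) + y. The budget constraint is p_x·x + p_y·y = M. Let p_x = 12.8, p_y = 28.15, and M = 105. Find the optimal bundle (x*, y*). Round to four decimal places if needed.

x* = 4.3984, y* = 1.73

MU_x = 2/x, MU_y = 1. Tangency: 2/x = p_x/p_y.
So x*(p_x,p_y) = 2·p_y/p_x, independent of income; and y* = (M − 2·p_y)/p_y.
At the given prices: x* = 2·28.15/12.8 = 4.3984, and y* = 1.73.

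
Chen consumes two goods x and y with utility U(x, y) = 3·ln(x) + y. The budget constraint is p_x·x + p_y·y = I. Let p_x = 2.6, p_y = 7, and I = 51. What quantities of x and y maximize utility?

x* = 8.0769, y* = 4.2857

Set MRS = p_x/p_y: (3/x)/1 = p_x/p_y.
So x*(p_x,p_y) = 3·p_y/p_x, independent of income; and y* = (I − 3·p_y)/p_y.
At the given prices: x* = 3·7/2.6 = 8.0769, and y* = 4.2857.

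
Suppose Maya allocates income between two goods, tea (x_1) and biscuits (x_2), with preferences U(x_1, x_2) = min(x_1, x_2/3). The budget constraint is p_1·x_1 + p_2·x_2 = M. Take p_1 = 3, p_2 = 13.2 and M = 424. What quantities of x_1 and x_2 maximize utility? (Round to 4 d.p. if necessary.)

x_1* = 9.9531, x_2* = 29.8592

Leontief preferences: the optimum is at the kink where x_1/1 = x_2/3, i.e. x_2 = 3·x_1.
Budget: p_1·x_1 + p_2·3·x_1 = M, so (p_1 + 3·p_2)·x_1 = M.
Demand: x_1*(p_1,p_2,M) = M/(p_1 + 3·p_2), x_2* = 3·M/(p_1 + 3·p_2).
Here 3 + 3·13.2 = 42.6, giving x_1* = 9.9531 and x_2* = 29.8592.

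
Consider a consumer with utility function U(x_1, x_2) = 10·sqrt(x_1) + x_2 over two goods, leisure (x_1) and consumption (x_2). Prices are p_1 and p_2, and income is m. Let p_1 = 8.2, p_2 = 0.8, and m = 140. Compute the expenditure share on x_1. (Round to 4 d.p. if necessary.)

Solve: √x_1 = 5·p_2/p_1, so x_1*(p_1,p_2) = (5·p_2/p_1)², and x_2* = (m − p_1·x_1*)/p_2.
Plugging in: x_1* = (5·0.8/8.2)² = 0.238, x_2* = 172.561.
Expenditure on x_1: 8.2·0.238 = 1.9512; share = 0.0139.

share on x_1 = 0.0139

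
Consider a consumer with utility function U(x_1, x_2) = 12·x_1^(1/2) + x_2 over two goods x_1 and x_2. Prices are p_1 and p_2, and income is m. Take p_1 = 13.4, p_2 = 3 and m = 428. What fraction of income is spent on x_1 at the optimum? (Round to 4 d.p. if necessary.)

Utility is quasi-linear in x_2; the FOC for x_1 is 6/√x_1 = p_1/p_2.
Thus x_1* = (6·p_2/p_1)² — independent of m — with the rest of income spent on x_2.
Plugging in: x_1* = (6·3/13.4)² = 1.8044, x_2* = 134.607.
Expenditure on x_1: 13.4·1.8044 = 24.1791; share = 0.0565.

share on x_1 = 0.0565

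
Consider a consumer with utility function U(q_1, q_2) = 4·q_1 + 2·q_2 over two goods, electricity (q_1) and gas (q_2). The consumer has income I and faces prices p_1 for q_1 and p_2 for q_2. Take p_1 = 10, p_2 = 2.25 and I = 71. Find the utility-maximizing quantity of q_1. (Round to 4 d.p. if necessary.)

q_1* = 0

Linear utility — the consumer picks whichever good has higher MU/price: 4/10 = 0.4 vs 2/2.25 = 0.8889.
q_2 gives more utility per dollar, so spend all income on q_2: q_2* = I/p_2, q_1* = 0.
Numerically: q_1* = 0, q_2* = 31.5556.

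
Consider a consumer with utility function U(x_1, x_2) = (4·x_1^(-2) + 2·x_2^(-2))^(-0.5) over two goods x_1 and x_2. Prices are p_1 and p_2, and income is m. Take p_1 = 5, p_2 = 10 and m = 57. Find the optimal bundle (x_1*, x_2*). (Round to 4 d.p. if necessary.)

x_1* = 5.0444, x_2* = 3.1778

MRS = MU_x_1/MU_x_2 = 2·(x_2/x_1)^(3). Set equal to p_1/p_2.
Solve for the ratio: x_2/x_1 = [(1/2)·p_1/p_2]^(1/3).
With the ratio pinned down, the budget gives x_1* = m/(p_1 + p_2·(x_2/x_1)) and x_2* = (x_2/x_1)·x_1*.
Numerically x_2/x_1 = 0.629961, so x_1* = 57/(5 + 10·0.629961) = 5.0444 and x_2* = 0.629961·5.0444 = 3.1778.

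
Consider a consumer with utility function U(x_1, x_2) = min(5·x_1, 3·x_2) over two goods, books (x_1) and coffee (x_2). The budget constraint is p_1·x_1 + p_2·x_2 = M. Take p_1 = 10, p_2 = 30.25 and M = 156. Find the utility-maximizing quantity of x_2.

Demand: x_1*(p_1,p_2,M) = 3·M/(3·p_1 + 5·p_2), x_2* = 5·M/(3·p_1 + 5·p_2).
Here 3·10 + 5·30.25 = 181.25, giving x_2* = 4.3034.

x_2* = 4.3034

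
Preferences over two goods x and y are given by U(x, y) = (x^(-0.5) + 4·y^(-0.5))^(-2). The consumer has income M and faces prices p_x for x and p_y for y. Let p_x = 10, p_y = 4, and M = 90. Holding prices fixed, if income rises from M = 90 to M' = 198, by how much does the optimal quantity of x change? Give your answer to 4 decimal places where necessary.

Δx* = 3.7807

From the CES first-order condition, (1/4)·(y/x)^(1.5) = p_x/p_y.
Hence y/x = (4·p_x/p_y)^(1/(1.5)), i.e. raised to the 2/3 power.
With the ratio pinned down, the budget gives x* = M/(p_x + p_y·(y/x)) and y* = (y/x)·x*.
Numerically y/x = 4.641589, so x* = 90/(10 + 4·4.641589) = 3.1506.
At M' = 198: x* = 6.9312. Change: 6.9312 − 3.1506 = 3.7807.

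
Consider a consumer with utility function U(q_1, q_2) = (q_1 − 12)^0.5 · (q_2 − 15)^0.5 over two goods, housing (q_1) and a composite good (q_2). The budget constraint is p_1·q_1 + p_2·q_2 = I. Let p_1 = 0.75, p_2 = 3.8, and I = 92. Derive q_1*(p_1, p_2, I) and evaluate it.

q_1* = 29.3333

This is Cobb-Douglas in (q_1−12, q_2−15): tangency gives 0.5·p_2·(q_2−15) = 0.5·p_1·(q_1−12).
After buying the subsistence bundle (12, 15), a share 0.5 of the remaining income goes to q_1: q_1* = 12 + 0.5·(I − 12p_1 − 15p_2)/p_1.
Discretionary income = 92 − 12·0.75 − 15·3.8 = 26; q_1* = 12 + 0.5·26/0.75 = 29.3333.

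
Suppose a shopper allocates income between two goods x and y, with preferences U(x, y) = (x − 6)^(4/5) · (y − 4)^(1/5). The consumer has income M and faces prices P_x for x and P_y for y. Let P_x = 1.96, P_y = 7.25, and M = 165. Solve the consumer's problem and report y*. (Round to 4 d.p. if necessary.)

MRS = 4·(y−4)/(x−6). Tangency with P_x/P_y gives y−4 = (1/4)·(P_x/P_y)·(x−6).
Substituting into the budget: x* = 6 + 0.8·(M − 6·P_x − 4·P_y)/P_x, and y* = 4 + 0.2·(…)/P_y.
Discretionary income = 165 − 6·1.96 − 4·7.25 = 124.24; y* = 4 + 0.2·124.24/7.25 = 7.4273.

y* = 7.4273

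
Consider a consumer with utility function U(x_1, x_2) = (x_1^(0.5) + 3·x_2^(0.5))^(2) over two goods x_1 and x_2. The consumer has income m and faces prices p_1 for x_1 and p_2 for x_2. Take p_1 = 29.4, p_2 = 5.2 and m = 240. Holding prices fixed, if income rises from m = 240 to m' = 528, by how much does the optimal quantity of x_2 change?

MU_x_1 ∝ x_1^(-0.5), MU_x_2 ∝ 3·x_2^(-0.5), so MRS = (1/3)·(x_2/x_1)^(0.5) = p_1/p_2.
Solve for the ratio: x_2/x_1 = [3·p_1/p_2]^(2).
Substitute x_2 = (x_2/x_1)·x_1 into the budget: x_1* = m/(p_1 + p_2·(x_2/x_1)).
Numerically x_2/x_1 = 287.693787, so x_1* = 240/(29.4 + 5.2·287.693787) = 0.1573 and x_2* = 287.693787·0.1573 = 45.2643.
At m' = 528: x_2* = 99.5815. Change: 99.5815 − 45.2643 = 54.3172.

Δx_2* = 54.3172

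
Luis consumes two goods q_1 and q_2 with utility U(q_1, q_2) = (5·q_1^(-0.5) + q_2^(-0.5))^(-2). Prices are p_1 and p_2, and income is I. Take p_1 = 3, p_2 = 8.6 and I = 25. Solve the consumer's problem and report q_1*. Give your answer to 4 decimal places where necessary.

q_1* = 5.6086

Numerically q_2/q_1 = 0.169474, so q_1* = 25/(3 + 8.6·0.169474) = 5.6086.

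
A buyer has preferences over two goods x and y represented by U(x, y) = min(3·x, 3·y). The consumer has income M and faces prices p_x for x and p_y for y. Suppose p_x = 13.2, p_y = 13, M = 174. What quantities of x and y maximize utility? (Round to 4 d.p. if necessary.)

Leontief preferences: the optimum is at the kink where x/3 = y/3, i.e. y = x.
Budget: p_x·x + p_y·x = M, so (3·p_x + 3·p_y)·x = 3·M.
Demand: x*(p_x,p_y,M) = 3·M/(3·p_x + 3·p_y), y* = 3·M/(3·p_x + 3·p_y).
Here 3·13.2 + 3·13 = 78.6, giving x* = 6.6412 and y* = 6.6412.

x* = 6.6412, y* = 6.6412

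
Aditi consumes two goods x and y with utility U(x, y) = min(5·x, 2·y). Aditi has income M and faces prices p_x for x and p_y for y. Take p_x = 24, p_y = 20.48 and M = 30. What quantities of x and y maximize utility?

Demand: x*(p_x,p_y,M) = 2·M/(2·p_x + 5·p_y), y* = 5·M/(2·p_x + 5·p_y).
Here 2·24 + 5·20.48 = 150.4, giving x* = 0.3989 and y* = 0.9973.

x* = 0.3989, y* = 0.9973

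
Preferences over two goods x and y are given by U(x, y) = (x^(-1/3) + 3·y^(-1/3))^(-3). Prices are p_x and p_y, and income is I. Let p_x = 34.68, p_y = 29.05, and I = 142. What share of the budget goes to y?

MU_x ∝ x^(-4/3), MU_y ∝ 3·y^(-4/3), so MRS = (1/3)·(y/x)^(4/3) = p_x/p_y.
Solve for the ratio: y/x = [3·p_x/p_y]^(0.75).
With the ratio pinned down, the budget gives x* = I/(p_x + p_y·(y/x)) and y* = (y/x)·x*.
Numerically y/x = 2.603399, so x* = 142/(34.68 + 29.05·2.603399) = 1.2873 and y* = 2.603399·1.2873 = 3.3513.
Expenditure on y: 29.05·3.3513 = 97.3566; share = 0.6856.

share on y = 0.6856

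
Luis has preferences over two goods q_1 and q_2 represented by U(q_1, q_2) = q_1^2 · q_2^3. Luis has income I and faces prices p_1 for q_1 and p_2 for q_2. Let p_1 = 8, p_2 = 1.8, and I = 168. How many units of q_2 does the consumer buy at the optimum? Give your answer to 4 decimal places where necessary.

q_2* = 56

Tangency: MRS = (2/3)·q_2/q_1 = p_1/p_2.
So 2·p_2·q_2 = 3·p_1·q_1; combined with the budget, a share 0.4 of income goes to q_1.
Demand: q_1*(p_1,p_2,I) = 0.4·I/p_1 and q_2* = 0.6·I/p_2.
At p_1=8, p_2=1.8, I=168: q_2* = 0.6·168/1.8 = 56.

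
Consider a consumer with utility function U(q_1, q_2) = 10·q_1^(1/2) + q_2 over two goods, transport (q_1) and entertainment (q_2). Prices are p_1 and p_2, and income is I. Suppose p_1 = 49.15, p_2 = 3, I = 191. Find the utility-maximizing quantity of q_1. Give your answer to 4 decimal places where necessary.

Thus q_1* = (5·p_2/p_1)² — independent of I — with the rest of income spent on q_2.
Plugging in: q_1* = (5·3/49.15)² = 0.0931.

q_1* = 0.0931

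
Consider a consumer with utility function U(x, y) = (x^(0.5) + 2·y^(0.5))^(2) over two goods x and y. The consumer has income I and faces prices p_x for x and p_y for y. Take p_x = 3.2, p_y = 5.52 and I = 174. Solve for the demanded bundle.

From the CES first-order condition, (1/2)·(y/x)^(0.5) = p_x/p_y.
Hence y/x = (2·p_x/p_y)^(1/(0.5)), i.e. raised to the 2 power.
Substitute y = (y/x)·x into the budget: x* = I/(p_x + p_y·(y/x)).
Numerically y/x = 1.344255, so x* = 174/(3.2 + 5.52·1.344255) = 16.3837 and y* = 1.344255·16.3837 = 22.0239.

x* = 16.3837, y* = 22.0239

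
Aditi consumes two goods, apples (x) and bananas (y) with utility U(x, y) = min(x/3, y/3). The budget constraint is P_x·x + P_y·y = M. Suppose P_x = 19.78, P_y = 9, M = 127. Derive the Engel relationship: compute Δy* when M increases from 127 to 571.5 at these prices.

Here 3·19.78 + 3·9 = 86.34, giving y* = 4.4128.
At M' = 571.5: y* = 19.8575. Change: 19.8575 − 4.4128 = 15.4448.

Δy* = 15.4448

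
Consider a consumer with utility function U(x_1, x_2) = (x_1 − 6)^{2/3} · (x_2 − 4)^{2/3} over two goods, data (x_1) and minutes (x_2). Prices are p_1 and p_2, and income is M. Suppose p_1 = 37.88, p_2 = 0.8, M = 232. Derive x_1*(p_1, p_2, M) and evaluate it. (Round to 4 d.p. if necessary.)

x_1* = 6.0201

Discretionary income = 232 − 6·37.88 − 4·0.8 = 1.52; x_1* = 6 + 0.5·1.52/37.88 = 6.0201.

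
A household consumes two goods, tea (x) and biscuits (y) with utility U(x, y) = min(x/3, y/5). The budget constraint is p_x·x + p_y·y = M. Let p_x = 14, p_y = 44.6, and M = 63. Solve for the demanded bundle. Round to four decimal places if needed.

With perfect complements, no substitution: consume in ratio x:y = 3:5.
Budget: p_x·x + p_y·(5/3)·x = M, so (3·p_x + 5·p_y)·x = 3·M.
Demand: x*(p_x,p_y,M) = 3·M/(3·p_x + 5·p_y), y* = 5·M/(3·p_x + 5·p_y).
Here 3·14 + 5·44.6 = 265, giving x* = 0.7132 and y* = 1.1887.

x* = 0.7132, y* = 1.1887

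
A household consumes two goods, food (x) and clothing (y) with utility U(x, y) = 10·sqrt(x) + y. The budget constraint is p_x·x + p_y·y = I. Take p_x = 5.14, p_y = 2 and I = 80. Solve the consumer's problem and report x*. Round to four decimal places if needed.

Set MRS = p_x/p_y: 5·x^(−1/2) = p_x/p_y.
Solve: √x = 5·p_y/p_x, so x*(p_x,p_y) = (5·p_y/p_x)², and y* = (I − p_x·x*)/p_y.
Plugging in: x* = (5·2/5.14)² = 3.7851.

x* = 3.7851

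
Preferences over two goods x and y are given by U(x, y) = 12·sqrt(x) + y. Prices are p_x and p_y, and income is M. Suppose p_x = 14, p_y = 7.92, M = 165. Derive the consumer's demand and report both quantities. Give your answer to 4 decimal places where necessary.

MU_x = 6/√x, MU_y = 1. Tangency: 6/√x = p_x/p_y.
Solve: √x = 6·p_y/p_x, so x*(p_x,p_y) = (6·p_y/p_x)², and y* = (M − p_x·x*)/p_y.
Plugging in: x* = (6·7.92/14)² = 11.5212, y* = 0.4676.

x* = 11.5212, y* = 0.4676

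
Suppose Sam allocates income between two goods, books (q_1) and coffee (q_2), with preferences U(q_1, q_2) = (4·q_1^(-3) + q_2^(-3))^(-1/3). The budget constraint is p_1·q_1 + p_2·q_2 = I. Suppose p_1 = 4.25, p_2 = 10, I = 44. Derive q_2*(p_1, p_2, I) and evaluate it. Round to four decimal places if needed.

From the CES first-order condition, 4·(q_2/q_1)^(4) = p_1/p_2.
Solve for the ratio: q_2/q_1 = [(1/4)·p_1/p_2]^(0.25).
Substitute q_2 = (q_2/q_1)·q_1 into the budget: q_1* = I/(p_1 + p_2·(q_2/q_1)).
Numerically q_2/q_1 = 0.570929, so q_1* = 44/(4.25 + 10·0.570929) = 4.418 and q_2* = 0.570929·4.418 = 2.5224.

q_2* = 2.5224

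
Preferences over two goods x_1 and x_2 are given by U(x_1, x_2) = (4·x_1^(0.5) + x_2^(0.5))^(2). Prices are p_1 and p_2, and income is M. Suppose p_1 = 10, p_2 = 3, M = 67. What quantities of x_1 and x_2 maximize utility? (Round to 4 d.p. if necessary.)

x_1* = 5.5448, x_2* = 3.8506

MRS = MU_x_1/MU_x_2 = 4·(x_2/x_1)^(0.5). Set equal to p_1/p_2.
Solve for the ratio: x_2/x_1 = [(1/4)·p_1/p_2]^(2).
Substitute x_2 = (x_2/x_1)·x_1 into the budget: x_1* = M/(p_1 + p_2·(x_2/x_1)).
Numerically x_2/x_1 = 0.694444, so x_1* = 67/(10 + 3·0.694444) = 5.5448 and x_2* = 0.694444·5.5448 = 3.8506.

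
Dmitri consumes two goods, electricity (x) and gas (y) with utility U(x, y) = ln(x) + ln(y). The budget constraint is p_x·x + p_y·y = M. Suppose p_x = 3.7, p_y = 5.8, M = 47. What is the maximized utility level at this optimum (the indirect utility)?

V = 3.2478

Demand: x*(p_x,p_y,M) = 0.5·M/p_x and y* = 0.5·M/p_y.
At p_x=3.7, p_y=5.8, M=47: x* = 0.5·47/3.7 = 6.3514, y* = 4.0517.
Utility at the optimum: U(6.3514, 4.0517) = 3.2478.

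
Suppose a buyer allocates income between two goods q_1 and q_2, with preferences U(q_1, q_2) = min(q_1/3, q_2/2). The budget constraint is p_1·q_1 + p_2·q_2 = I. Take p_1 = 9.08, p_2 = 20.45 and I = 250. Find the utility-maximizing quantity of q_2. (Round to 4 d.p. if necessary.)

q_2* = 7.3378

Leontief preferences: the optimum is at the kink where q_1/3 = q_2/2, i.e. q_2 = (2/3)·q_1.
Budget: p_1·q_1 + p_2·(2/3)·q_1 = I, so (3·p_1 + 2·p_2)·q_1 = 3·I.
Demand: q_1*(p_1,p_2,I) = 3·I/(3·p_1 + 2·p_2), q_2* = 2·I/(3·p_1 + 2·p_2).
Here 3·9.08 + 2·20.45 = 68.14, giving q_2* = 7.3378.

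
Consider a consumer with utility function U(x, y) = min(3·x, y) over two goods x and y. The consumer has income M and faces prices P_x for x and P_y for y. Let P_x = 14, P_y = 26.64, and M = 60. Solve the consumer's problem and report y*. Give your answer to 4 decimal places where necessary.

With perfect complements, no substitution: consume in ratio x:y = 1:3.
Budget: P_x·x + P_y·3·x = M, so (P_x + 3·P_y)·x = M.
Demand: x*(P_x,P_y,M) = M/(P_x + 3·P_y), y* = 3·M/(P_x + 3·P_y).
Here 14 + 3·26.64 = 93.92, giving y* = 1.9165.

y* = 1.9165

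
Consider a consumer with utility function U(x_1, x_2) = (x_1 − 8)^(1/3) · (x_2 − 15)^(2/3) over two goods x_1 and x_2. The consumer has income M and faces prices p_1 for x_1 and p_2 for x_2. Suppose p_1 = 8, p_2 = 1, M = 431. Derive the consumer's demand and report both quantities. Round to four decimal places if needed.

MRS = (1/2)·(x_2−15)/(x_1−8). Tangency with p_1/p_2 gives x_2−15 = 2·(p_1/p_2)·(x_1−8).
Substituting into the budget: x_1* = 8 + 1/3·(M − 8·p_1 − 15·p_2)/p_1, and x_2* = 15 + 2/3·(…)/p_2.
Discretionary income = 431 − 8·8 − 15·1 = 352; x_1* = 8 + 1/3·352/8 = 22.6667; x_2* = 15 + 2/3·352/1 = 249.6667.

x_1* = 22.6667, x_2* = 249.6667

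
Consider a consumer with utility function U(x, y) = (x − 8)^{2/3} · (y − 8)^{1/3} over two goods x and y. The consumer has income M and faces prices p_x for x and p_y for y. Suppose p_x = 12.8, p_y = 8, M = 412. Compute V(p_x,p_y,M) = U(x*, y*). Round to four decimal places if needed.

V = 11.8747

This is Cobb-Douglas in (x−8, y−8): tangency gives 2/3·p_y·(y−8) = 1/3·p_x·(x−8).
After buying the subsistence bundle (8, 8), a share 2/3 of the remaining income goes to x: x* = 8 + 2/3·(M − 8p_x − 8p_y)/p_x.
Discretionary income = 412 − 8·12.8 − 8·8 = 245.6; x* = 8 + 2/3·245.6/12.8 = 20.7917; y* = 8 + 1/3·245.6/8 = 18.2333.
Utility at the optimum: U(20.7917, 18.2333) = 11.8747.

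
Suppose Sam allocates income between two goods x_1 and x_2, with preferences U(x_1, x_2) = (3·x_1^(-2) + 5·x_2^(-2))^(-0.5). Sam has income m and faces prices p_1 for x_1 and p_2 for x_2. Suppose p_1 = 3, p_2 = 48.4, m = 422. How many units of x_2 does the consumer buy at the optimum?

MU_x_1 ∝ 3·x_1^(-3), MU_x_2 ∝ 5·x_2^(-3), so MRS = (3/5)·(x_2/x_1)^(3) = p_1/p_2.
Hence x_2/x_1 = ((5/3)·p_1/p_2)^(1/(3)), i.e. raised to the 1/3 power.
With the ratio pinned down, the budget gives x_1* = m/(p_1 + p_2·(x_2/x_1)) and x_2* = (x_2/x_1)·x_1*.
Numerically x_2/x_1 = 0.469218, so x_1* = 422/(3 + 48.4·0.469218) = 16.4137 and x_2* = 0.469218·16.4137 = 7.7016.

x_2* = 7.7016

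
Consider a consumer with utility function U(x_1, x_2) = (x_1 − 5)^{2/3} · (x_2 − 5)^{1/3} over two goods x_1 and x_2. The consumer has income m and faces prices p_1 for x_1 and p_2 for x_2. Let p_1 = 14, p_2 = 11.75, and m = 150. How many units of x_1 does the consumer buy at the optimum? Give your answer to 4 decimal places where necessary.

This is Cobb-Douglas in (x_1−5, x_2−5): tangency gives 2/3·p_2·(x_2−5) = 1/3·p_1·(x_1−5).
After buying the subsistence bundle (5, 5), a share 2/3 of the remaining income goes to x_1: x_1* = 5 + 2/3·(m − 5p_1 − 5p_2)/p_1.
Discretionary income = 150 − 5·14 − 5·11.75 = 21.25; x_1* = 5 + 2/3·21.25/14 = 6.0119.

x_1* = 6.0119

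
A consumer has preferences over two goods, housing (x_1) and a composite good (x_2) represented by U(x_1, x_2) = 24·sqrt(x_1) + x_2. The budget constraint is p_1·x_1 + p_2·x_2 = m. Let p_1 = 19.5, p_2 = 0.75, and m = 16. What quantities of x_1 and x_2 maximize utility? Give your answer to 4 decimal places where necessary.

x_1* = 0.213, x_2* = 15.7949

MU_x_1 = 12/√x_1, MU_x_2 = 1. Tangency: 12/√x_1 = p_1/p_2.
Solve: √x_1 = 12·p_2/p_1, so x_1*(p_1,p_2) = (12·p_2/p_1)², and x_2* = (m − p_1·x_1*)/p_2.
Plugging in: x_1* = (12·0.75/19.5)² = 0.213, x_2* = 15.7949.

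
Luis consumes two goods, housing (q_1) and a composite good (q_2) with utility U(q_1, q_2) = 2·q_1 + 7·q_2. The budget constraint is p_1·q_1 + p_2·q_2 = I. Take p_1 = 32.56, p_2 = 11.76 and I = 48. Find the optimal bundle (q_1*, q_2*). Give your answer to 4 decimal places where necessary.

q_1* = 0, q_2* = 4.0816

q_2 gives more utility per dollar, so spend all income on q_2: q_2* = I/p_2, q_1* = 0.
Numerically: q_1* = 0, q_2* = 4.0816.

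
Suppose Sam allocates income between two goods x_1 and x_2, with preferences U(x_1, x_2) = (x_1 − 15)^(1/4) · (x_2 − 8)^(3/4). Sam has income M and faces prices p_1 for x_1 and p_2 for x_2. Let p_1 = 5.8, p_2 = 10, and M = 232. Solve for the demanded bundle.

This is Cobb-Douglas in (x_1−15, x_2−8): tangency gives 0.25·p_2·(x_2−8) = 0.75·p_1·(x_1−15).
After buying the subsistence bundle (15, 8), a share 0.25 of the remaining income goes to x_1: x_1* = 15 + 0.25·(M − 15p_1 − 8p_2)/p_1.
Discretionary income = 232 − 15·5.8 − 8·10 = 65; x_1* = 15 + 0.25·65/5.8 = 17.8017; x_2* = 8 + 0.75·65/10 = 12.875.

x_1* = 17.8017, x_2* = 12.875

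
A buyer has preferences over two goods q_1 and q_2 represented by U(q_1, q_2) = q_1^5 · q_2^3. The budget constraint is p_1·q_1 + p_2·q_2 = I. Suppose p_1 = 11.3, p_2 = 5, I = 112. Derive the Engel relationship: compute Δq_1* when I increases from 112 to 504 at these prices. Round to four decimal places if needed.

Δq_1* = 21.6814

Demand: q_1*(p_1,p_2,I) = 0.625·I/p_1 and q_2* = 0.375·I/p_2.
At p_1=11.3, p_2=5, I=112: q_1* = 0.625·112/11.3 = 6.1947.
At I' = 504: q_1* = 27.8761. Change: 27.8761 − 6.1947 = 21.6814.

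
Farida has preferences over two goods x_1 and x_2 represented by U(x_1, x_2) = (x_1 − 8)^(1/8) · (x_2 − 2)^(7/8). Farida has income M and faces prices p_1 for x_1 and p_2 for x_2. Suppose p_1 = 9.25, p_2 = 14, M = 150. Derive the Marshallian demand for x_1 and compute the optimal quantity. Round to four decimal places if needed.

x_1* = 8.6486

This is Cobb-Douglas in (x_1−8, x_2−2): tangency gives 0.125·p_2·(x_2−2) = 0.875·p_1·(x_1−8).
Substituting into the budget: x_1* = 8 + 0.125·(M − 8·p_1 − 2·p_2)/p_1, and x_2* = 2 + 0.875·(…)/p_2.
Discretionary income = 150 − 8·9.25 − 2·14 = 48; x_1* = 8 + 0.125·48/9.25 = 8.6486.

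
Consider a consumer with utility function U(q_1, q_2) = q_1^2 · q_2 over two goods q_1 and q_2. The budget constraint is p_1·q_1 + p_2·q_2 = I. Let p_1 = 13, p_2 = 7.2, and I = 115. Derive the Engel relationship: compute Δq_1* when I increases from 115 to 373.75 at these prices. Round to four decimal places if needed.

The MRS is 2·q_2/q_1. Set MRS = p_1/p_2.
So 2·p_2·q_2 = p_1·q_1; combined with the budget, a share 2/3 of income goes to q_1.
Demand: q_1*(p_1,p_2,I) = 2/3·I/p_1 and q_2* = 1/3·I/p_2.
At p_1=13, p_2=7.2, I=115: q_1* = 2/3·115/13 = 5.8974.
At I' = 373.75: q_1* = 19.1667. Change: 19.1667 − 5.8974 = 13.2692.

Δq_1* = 13.2692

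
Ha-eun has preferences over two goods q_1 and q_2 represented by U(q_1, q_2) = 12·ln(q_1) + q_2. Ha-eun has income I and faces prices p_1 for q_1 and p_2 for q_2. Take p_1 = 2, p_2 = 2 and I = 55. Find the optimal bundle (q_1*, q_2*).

q_1* = 12, q_2* = 15.5

Set MRS = p_1/p_2: (12/q_1)/1 = p_1/p_2.
So q_1*(p_1,p_2) = 12·p_2/p_1, independent of income; and q_2* = (I − 12·p_2)/p_2.
At the given prices: q_1* = 12·2/2 = 12, and q_2* = 15.5.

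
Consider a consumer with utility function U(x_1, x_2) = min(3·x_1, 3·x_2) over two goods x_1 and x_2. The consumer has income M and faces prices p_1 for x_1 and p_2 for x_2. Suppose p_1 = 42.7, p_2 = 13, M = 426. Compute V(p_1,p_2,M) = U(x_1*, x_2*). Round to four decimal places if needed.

Leontief preferences: the optimum is at the kink where x_1/3 = x_2/3, i.e. x_2 = x_1.
Budget: p_1·x_1 + p_2·x_1 = M, so (3·p_1 + 3·p_2)·x_1 = 3·M.
Demand: x_1*(p_1,p_2,M) = 3·M/(3·p_1 + 3·p_2), x_2* = 3·M/(3·p_1 + 3·p_2).
Here 3·42.7 + 3·13 = 167.1, giving x_1* = 7.6481 and x_2* = 7.6481.
Utility at the optimum: U(7.6481, 7.6481) = 22.9443.

V = 22.9443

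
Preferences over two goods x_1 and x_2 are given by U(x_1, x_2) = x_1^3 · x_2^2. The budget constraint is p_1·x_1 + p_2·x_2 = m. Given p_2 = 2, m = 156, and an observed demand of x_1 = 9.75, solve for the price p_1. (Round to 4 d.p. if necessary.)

p_1 = 9.6

The MRS is (3/2)·x_2/x_1. Set MRS = p_1/p_2.
So 3·p_2·x_2 = 2·p_1·x_1; combined with the budget, a share 0.6 of income goes to x_1.
Demand: x_1*(p_1,p_2,m) = 0.6·m/p_1 and x_2* = 0.4·m/p_2.
Set x_1* = 9.75 in the demand function and solve for p_1: p_1 = 9.6.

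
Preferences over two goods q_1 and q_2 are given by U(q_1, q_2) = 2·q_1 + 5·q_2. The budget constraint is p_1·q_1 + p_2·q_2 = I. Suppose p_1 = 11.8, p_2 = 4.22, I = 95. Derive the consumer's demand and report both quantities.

Perfect substitutes: compare marginal utility per dollar. 2/p_1 vs 5/p_2 → 0.1695 vs 1.1848.
q_2 gives more utility per dollar, so spend all income on q_2: q_2* = I/p_2, q_1* = 0.
Numerically: q_1* = 0, q_2* = 22.5118.

q_1* = 0, q_2* = 22.5118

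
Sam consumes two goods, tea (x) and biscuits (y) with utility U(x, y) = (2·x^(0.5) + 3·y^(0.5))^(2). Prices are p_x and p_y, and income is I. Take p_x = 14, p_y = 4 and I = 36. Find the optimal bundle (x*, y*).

From the CES first-order condition, (2/3)·(y/x)^(0.5) = p_x/p_y.
Hence y/x = ((3/2)·p_x/p_y)^(1/(0.5)), i.e. raised to the 2 power.
Substitute y = (y/x)·x into the budget: x* = I/(p_x + p_y·(y/x)).
Numerically y/x = 27.5625, so x* = 36/(14 + 4·27.5625) = 0.2897 and y* = 27.5625·0.2897 = 7.9859.

x* = 0.2897, y* = 7.9859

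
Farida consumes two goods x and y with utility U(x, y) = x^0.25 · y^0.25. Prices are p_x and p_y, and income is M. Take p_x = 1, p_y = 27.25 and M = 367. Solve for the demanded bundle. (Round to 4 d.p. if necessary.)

Demand: x*(p_x,p_y,M) = 0.5·M/p_x and y* = 0.5·M/p_y.
At p_x=1, p_y=27.25, M=367: x* = 0.5·367/1 = 183.5, y* = 6.7339.

x* = 183.5, y* = 6.7339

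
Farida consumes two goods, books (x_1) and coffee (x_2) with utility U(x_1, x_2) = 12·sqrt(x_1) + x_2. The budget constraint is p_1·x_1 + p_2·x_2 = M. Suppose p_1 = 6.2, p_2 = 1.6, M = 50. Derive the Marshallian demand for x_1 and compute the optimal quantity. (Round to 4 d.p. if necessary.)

Plugging in: x_1* = (6·1.6/6.2)² = 2.3975.

x_1* = 2.3975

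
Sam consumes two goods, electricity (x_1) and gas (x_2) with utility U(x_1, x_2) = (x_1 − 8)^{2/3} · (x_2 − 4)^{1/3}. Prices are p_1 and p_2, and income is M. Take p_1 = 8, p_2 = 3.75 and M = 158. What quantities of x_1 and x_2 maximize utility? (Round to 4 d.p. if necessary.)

Discretionary income = 158 − 8·8 − 4·3.75 = 79; x_1* = 8 + 2/3·79/8 = 14.5833; x_2* = 4 + 1/3·79/3.75 = 11.0222.

x_1* = 14.5833, x_2* = 11.0222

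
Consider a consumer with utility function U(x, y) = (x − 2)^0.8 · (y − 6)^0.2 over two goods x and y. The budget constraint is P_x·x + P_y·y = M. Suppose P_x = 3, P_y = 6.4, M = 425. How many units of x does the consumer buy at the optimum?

x* = 103.4933

Let x' = x−2, y' = y−6. MRS = 4·y'/x' = P_x/P_y.
After buying the subsistence bundle (2, 6), a share 0.8 of the remaining income goes to x: x* = 2 + 0.8·(M − 2P_x − 6P_y)/P_x.
Discretionary income = 425 − 2·3 − 6·6.4 = 380.6; x* = 2 + 0.8·380.6/3 = 103.4933.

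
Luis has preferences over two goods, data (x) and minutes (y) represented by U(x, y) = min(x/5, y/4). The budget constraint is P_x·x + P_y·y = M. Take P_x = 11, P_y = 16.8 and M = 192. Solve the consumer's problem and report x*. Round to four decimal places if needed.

x* = 7.856

With perfect complements, no substitution: consume in ratio x:y = 5:4.
Budget: P_x·x + P_y·(4/5)·x = M, so (5·P_x + 4·P_y)·x = 5·M.
Demand: x*(P_x,P_y,M) = 5·M/(5·P_x + 4·P_y), y* = 4·M/(5·P_x + 4·P_y).
Here 5·11 + 4·16.8 = 122.2, giving x* = 7.856.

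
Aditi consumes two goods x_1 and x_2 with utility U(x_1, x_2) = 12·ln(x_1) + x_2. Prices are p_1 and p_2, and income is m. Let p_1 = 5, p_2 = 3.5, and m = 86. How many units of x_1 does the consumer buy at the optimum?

x_1* = 8.4

Set MRS = p_1/p_2: (12/x_1)/1 = p_1/p_2.
So x_1*(p_1,p_2) = 12·p_2/p_1, independent of income; and x_2* = (m − 12·p_2)/p_2.
At the given prices: x_1* = 12·3.5/5 = 8.4.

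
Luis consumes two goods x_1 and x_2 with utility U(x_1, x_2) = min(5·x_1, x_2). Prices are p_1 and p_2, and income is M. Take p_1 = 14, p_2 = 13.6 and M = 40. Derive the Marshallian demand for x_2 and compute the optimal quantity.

x_2* = 2.439

Leontief preferences: the optimum is at the kink where x_1/1 = x_2/5, i.e. x_2 = 5·x_1.
Budget: p_1·x_1 + p_2·5·x_1 = M, so (p_1 + 5·p_2)·x_1 = M.
Demand: x_1*(p_1,p_2,M) = M/(p_1 + 5·p_2), x_2* = 5·M/(p_1 + 5·p_2).
Here 14 + 5·13.6 = 82, giving x_2* = 2.439.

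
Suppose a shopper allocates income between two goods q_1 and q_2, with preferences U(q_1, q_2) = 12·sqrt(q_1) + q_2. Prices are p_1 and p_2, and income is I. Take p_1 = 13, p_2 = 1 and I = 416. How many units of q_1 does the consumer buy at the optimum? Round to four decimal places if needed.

q_1* = 0.213

Set MRS = p_1/p_2: 6·q_1^(−1/2) = p_1/p_2.
Solve: √q_1 = 6·p_2/p_1, so q_1*(p_1,p_2) = (6·p_2/p_1)², and q_2* = (I − p_1·q_1*)/p_2.
Plugging in: q_1* = (6·1/13)² = 0.213.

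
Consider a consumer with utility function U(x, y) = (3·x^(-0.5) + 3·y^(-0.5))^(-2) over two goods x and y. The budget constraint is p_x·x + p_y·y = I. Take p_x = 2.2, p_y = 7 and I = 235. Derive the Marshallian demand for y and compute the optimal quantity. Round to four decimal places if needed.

y* = 19.9842

MU_x ∝ 3·x^(-1.5), MU_y ∝ 3·y^(-1.5), so MRS = (y/x)^(1.5) = p_x/p_y.
Hence y/x = (p_x/p_y)^(1/(1.5)), i.e. raised to the 2/3 power.
With the ratio pinned down, the budget gives x* = I/(p_x + p_y·(y/x)) and y* = (y/x)·x*.
Numerically y/x = 0.462257, so x* = 235/(2.2 + 7·0.462257) = 43.2319 and y* = 0.462257·43.2319 = 19.9842.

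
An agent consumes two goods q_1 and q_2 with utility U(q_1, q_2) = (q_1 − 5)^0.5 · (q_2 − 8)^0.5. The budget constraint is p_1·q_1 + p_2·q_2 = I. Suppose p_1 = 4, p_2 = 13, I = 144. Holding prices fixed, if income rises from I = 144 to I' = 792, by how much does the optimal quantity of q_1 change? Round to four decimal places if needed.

Δq_1* = 81

MRS = (q_2−8)/(q_1−5). Tangency with p_1/p_2 gives q_2−8 = (p_1/p_2)·(q_1−5).
Substituting into the budget: q_1* = 5 + 0.5·(I − 5·p_1 − 8·p_2)/p_1, and q_2* = 8 + 0.5·(…)/p_2.
Discretionary income = 144 − 5·4 − 8·13 = 20; q_1* = 5 + 0.5·20/4 = 7.5.
At I' = 792: q_1* = 88.5. Change: 88.5 − 7.5 = 81.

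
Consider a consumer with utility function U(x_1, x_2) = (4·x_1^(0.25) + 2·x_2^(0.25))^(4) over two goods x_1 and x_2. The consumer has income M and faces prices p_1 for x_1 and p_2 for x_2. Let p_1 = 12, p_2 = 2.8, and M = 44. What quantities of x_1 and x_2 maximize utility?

x_1* = 2.2295, x_2* = 6.1593

From the CES first-order condition, 2·(x_2/x_1)^(0.75) = p_1/p_2.
Solve for the ratio: x_2/x_1 = [(1/2)·p_1/p_2]^(4/3).
With the ratio pinned down, the budget gives x_1* = M/(p_1 + p_2·(x_2/x_1)) and x_2* = (x_2/x_1)·x_1*.
Numerically x_2/x_1 = 2.76264, so x_1* = 44/(12 + 2.8·2.76264) = 2.2295 and x_2* = 2.76264·2.2295 = 6.1593.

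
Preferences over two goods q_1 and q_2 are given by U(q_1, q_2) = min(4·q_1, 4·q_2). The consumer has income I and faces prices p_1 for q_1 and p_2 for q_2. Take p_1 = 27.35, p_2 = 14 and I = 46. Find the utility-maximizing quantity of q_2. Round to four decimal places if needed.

q_2* = 1.1125

Leontief preferences: the optimum is at the kink where q_1/4 = q_2/4, i.e. q_2 = q_1.
Budget: p_1·q_1 + p_2·q_1 = I, so (4·p_1 + 4·p_2)·q_1 = 4·I.
Demand: q_1*(p_1,p_2,I) = 4·I/(4·p_1 + 4·p_2), q_2* = 4·I/(4·p_1 + 4·p_2).
Here 4·27.35 + 4·14 = 165.4, giving q_2* = 1.1125.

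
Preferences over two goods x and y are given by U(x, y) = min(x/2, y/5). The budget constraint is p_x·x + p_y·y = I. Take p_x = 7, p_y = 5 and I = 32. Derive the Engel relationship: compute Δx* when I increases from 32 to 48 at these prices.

Δx* = 0.8205

Leontief preferences: the optimum is at the kink where x/2 = y/5, i.e. y = (5/2)·x.
Budget: p_x·x + p_y·(5/2)·x = I, so (2·p_x + 5·p_y)·x = 2·I.
Demand: x*(p_x,p_y,I) = 2·I/(2·p_x + 5·p_y), y* = 5·I/(2·p_x + 5·p_y).
Here 2·7 + 5·5 = 39, giving x* = 1.641.
At I' = 48: x* = 2.4615. Change: 2.4615 − 1.641 = 0.8205.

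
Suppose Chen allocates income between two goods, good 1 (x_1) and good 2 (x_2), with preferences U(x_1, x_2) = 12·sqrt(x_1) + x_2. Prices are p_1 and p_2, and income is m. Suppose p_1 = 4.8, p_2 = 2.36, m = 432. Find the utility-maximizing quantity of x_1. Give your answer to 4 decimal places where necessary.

Utility is quasi-linear in x_2; the FOC for x_1 is 6/√x_1 = p_1/p_2.
Solve: √x_1 = 6·p_2/p_1, so x_1*(p_1,p_2) = (6·p_2/p_1)², and x_2* = (m − p_1·x_1*)/p_2.
Plugging in: x_1* = (6·2.36/4.8)² = 8.7025.

x_1* = 8.7025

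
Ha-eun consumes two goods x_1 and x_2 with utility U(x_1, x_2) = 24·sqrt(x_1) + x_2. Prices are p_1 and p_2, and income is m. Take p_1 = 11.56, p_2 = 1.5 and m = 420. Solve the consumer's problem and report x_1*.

Utility is quasi-linear in x_2; the FOC for x_1 is 12/√x_1 = p_1/p_2.
Thus x_1* = (12·p_2/p_1)² — independent of m — with the rest of income spent on x_2.
Plugging in: x_1* = (12·1.5/11.56)² = 2.4245.

x_1* = 2.4245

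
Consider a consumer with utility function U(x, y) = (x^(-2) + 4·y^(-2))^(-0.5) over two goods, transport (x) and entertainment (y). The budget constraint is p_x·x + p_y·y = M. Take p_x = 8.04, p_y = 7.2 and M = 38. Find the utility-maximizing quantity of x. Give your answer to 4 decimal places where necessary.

With the ratio pinned down, the budget gives x* = M/(p_x + p_y·(y/x)) and y* = (y/x)·x*.
Numerically y/x = 1.646877, so x* = 38/(8.04 + 7.2·1.646877) = 1.9098.

x* = 1.9098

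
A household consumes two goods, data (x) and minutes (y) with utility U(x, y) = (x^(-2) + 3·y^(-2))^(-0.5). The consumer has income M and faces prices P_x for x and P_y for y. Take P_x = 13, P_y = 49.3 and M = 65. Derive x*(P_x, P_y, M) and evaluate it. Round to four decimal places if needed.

MRS = MU_x/MU_y = (1/3)·(y/x)^(3). Set equal to P_x/P_y.
Solve for the ratio: y/x = [3·P_x/P_y]^(1/3).
Substitute y = (y/x)·x into the budget: x* = M/(P_x + P_y·(y/x)).
Numerically y/x = 0.924853, so x* = 65/(13 + 49.3·0.924853) = 1.1093.

x* = 1.1093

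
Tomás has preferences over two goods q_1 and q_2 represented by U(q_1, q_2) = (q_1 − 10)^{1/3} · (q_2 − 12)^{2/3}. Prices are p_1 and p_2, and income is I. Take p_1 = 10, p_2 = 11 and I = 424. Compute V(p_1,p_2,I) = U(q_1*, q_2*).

MRS = (1/2)·(q_2−12)/(q_1−10). Tangency with p_1/p_2 gives q_2−12 = 2·(p_1/p_2)·(q_1−10).
Substituting into the budget: q_1* = 10 + 1/3·(I − 10·p_1 − 12·p_2)/p_1, and q_2* = 12 + 2/3·(…)/p_2.
Discretionary income = 424 − 10·10 − 12·11 = 192; q_1* = 10 + 1/3·192/10 = 16.4; q_2* = 12 + 2/3·192/11 = 23.6364.
Utility at the optimum: U(16.4, 23.6364) = 9.5339.

V = 9.5339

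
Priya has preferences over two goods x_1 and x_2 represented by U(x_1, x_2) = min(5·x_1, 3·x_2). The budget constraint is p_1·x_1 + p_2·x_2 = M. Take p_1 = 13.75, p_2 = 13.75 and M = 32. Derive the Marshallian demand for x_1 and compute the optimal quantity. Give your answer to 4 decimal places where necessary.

x_1* = 0.8727

Here 3·13.75 + 5·13.75 = 110, giving x_1* = 0.8727.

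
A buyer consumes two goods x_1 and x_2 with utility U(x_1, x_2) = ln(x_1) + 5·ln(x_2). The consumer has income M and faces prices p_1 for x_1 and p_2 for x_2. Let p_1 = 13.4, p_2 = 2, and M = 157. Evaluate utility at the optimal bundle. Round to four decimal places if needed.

Demand: x_1*(p_1,p_2,M) = 1/6·M/p_1 and x_2* = 5/6·M/p_2.
At p_1=13.4, p_2=2, M=157: x_1* = 1/6·157/13.4 = 1.9527, x_2* = 65.4167.
Utility at the optimum: U(1.9527, 65.4167) = 21.5731.

V = 21.5731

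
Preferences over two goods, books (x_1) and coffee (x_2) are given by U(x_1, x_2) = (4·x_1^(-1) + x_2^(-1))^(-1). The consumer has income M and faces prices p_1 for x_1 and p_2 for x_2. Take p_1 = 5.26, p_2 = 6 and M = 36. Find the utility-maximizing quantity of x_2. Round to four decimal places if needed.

From the CES first-order condition, 4·(x_2/x_1)^(2) = p_1/p_2.
Solve for the ratio: x_2/x_1 = [(1/4)·p_1/p_2]^(0.5).
Substitute x_2 = (x_2/x_1)·x_1 into the budget: x_1* = M/(p_1 + p_2·(x_2/x_1)).
Numerically x_2/x_1 = 0.468152, so x_1* = 36/(5.26 + 6·0.468152) = 4.4616 and x_2* = 0.468152·4.4616 = 2.0887.

x_2* = 2.0887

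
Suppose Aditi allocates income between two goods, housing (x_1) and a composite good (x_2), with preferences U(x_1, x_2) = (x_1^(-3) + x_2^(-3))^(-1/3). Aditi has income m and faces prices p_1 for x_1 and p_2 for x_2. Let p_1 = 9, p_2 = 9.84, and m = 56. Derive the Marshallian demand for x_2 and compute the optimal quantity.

Numerically x_2/x_1 = 0.977939, so x_1* = 56/(9 + 9.84·0.977939) = 3.007 and x_2* = 0.977939·3.007 = 2.9407.

x_2* = 2.9407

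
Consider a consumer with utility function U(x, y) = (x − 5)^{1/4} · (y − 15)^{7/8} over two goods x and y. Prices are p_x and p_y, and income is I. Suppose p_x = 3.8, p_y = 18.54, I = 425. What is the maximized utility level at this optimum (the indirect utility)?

V = 7.1926

Discretionary income = 425 − 5·3.8 − 15·18.54 = 127.9; x* = 5 + 2/9·127.9/3.8 = 12.4795; y* = 15 + 7/9·127.9/18.54 = 20.3656.
Utility at the optimum: U(12.4795, 20.3656) = 7.1926.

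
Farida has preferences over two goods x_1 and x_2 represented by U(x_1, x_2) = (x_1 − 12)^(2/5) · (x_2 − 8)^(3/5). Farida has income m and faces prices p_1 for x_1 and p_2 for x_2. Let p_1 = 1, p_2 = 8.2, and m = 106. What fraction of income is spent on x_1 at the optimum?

Substituting into the budget: x_1* = 12 + 0.4·(m − 12·p_1 − 8·p_2)/p_1, and x_2* = 8 + 0.6·(…)/p_2.
Discretionary income = 106 − 12·1 − 8·8.2 = 28.4; x_1* = 12 + 0.4·28.4/1 = 23.36; x_2* = 8 + 0.6·28.4/8.2 = 10.078.
Expenditure on x_1: 1·23.36 = 23.36; share = 0.2204.

share on x_1 = 0.2204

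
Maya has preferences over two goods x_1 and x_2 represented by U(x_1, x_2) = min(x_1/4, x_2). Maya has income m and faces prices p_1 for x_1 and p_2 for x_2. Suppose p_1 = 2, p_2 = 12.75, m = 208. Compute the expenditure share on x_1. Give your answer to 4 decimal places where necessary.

share on x_1 = 0.3855

Leontief preferences: the optimum is at the kink where x_1/4 = x_2/1, i.e. x_2 = (1/4)·x_1.
Budget: p_1·x_1 + p_2·(1/4)·x_1 = m, so (4·p_1 + p_2)·x_1 = 4·m.
Demand: x_1*(p_1,p_2,m) = 4·m/(4·p_1 + p_2), x_2* = m/(4·p_1 + p_2).
Here 4·2 + 12.75 = 20.75, giving x_1* = 40.0964 and x_2* = 10.0241.
Expenditure on x_1: 2·40.0964 = 80.1928; share = 0.3855.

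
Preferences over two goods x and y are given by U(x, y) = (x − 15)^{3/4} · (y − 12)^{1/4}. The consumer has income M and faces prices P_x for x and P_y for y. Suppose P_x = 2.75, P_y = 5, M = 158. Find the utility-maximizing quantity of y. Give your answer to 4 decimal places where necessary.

After buying the subsistence bundle (15, 12), a share 0.75 of the remaining income goes to x: x* = 15 + 0.75·(M − 15P_x − 12P_y)/P_x.
Discretionary income = 158 − 15·2.75 − 12·5 = 56.75; y* = 12 + 0.25·56.75/5 = 14.8375.

y* = 14.8375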